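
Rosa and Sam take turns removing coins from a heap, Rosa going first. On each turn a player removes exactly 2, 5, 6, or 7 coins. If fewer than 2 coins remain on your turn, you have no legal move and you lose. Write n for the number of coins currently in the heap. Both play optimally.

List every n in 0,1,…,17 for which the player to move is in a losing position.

Use the standard recursion: the mover loses at a terminal position; elsewhere, the mover wins exactly when some move hands the opponent an L position.
n=0: no move → L
n=1: no move → L
n=2: W (go to 0, an L position)
n=3: W (go to 1, an L position)
n=4: L (sole option 2(W) is W)
n=5: W (go to 0, an L position)
n=6: W (go to 4, an L position)
n=7: W (go to 1, an L position)
n=8: W (go to 1, an L position)
n=9: W (go to 4, an L position)
n=10: W (go to 4, an L position)
n=11: W (go to 4, an L position)
n=12: L (options 10(W), 7(W), 6(W), 5(W) are all W)
n=13: L (options 11(W), 8(W), 7(W), 6(W) are all W)
n=14: W (go to 12, an L position)
n=15: W (go to 13, an L position)
n=16: L (options 14(W), 11(W), 10(W), 9(W) are all W)
n=17: W (go to 12, an L position)
The losing starting values of n are exactly the entries labelled L in this table (6 of them).

0, 1, 4, 12, 13, 16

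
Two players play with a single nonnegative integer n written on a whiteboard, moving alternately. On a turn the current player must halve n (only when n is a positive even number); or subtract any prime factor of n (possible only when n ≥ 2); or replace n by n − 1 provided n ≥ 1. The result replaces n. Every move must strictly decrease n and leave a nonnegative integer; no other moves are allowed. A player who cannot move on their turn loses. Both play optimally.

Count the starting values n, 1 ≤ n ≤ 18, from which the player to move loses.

3

Build the W/L table. Terminal = L. A non-terminal position is W if it has a move to some L; otherwise it is L.
n=0: no move → L
n=1: →0(L), so W
n=2: →0(L), so W
n=3: →0(L), so W
n=4: →2(W), 3(W) — all W, so L
n=5: →0(L), so W
n=6: →4(L), so W
n=7: →0(L), so W
n=8: →4(L), so W
n=9: →6(W), 8(W) — all W, so L
n=10: →9(L), so W
n=11: →0(L), so W
n=12: →9(L), so W
n=13: →0(L), so W
n=14: →7(W), 12(W), 13(W) — all W, so L
n=15: →14(L), so W
n=16: →14(L), so W
n=17: →0(L), so W
n=18: →9(L), so W
L entries with 1 ≤ n ≤ 18 (n=0 is outside the asked range and is not counted): n = 4, 9, 14; that makes 3.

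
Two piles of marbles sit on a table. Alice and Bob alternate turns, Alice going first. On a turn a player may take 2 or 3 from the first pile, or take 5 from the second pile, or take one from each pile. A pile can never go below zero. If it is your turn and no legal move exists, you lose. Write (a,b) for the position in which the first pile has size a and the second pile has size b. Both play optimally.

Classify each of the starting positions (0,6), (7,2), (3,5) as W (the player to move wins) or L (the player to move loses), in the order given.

(0,6): W, (7,2): W, (3,5): L

Use the standard recursion: the mover loses at a terminal position; elsewhere, the mover wins exactly when some move hands the opponent an L position.
No move ever increases a pile, so every position that can arise here has a ≤ 7 and b ≤ 6; it is enough to label the cells with 0 ≤ a ≤ 7 and 0 ≤ b ≤ 6.
Every move lowers a or b (never raises either), so fill the grid row by row in increasing a, and left to right within a row: each cell's successors are then already labelled.
      b=0  b=1  b=2  b=3  b=4  b=5  b=6
a=0:    L    L    L    L    L    W    W
a=1:    L    W    W    W    W    W    L
a=2:    W    W    W    W    W    L    L
a=3:    W    W    W    W    W    L    W
a=4:    W    L    L    L    L    W    W
a=5:    L    L    W    W    W    W    W
a=6:    L    W    W    W    W    W    L
a=7:    W    W    W    W    W    L    L
Cells with no legal move (terminal, hence L): (0,0), (0,1), (0,2), (0,3), (0,4), (1,0).
The remaining L cells, each justified by listing all of its moves:
(1,6): →(1,1)(W), (0,5)(W) — all W, so L
(2,5): →(0,5)(W), (2,0)(W), (1,4)(W) — all W, so L
(2,6): →(0,6)(W), (2,1)(W), (1,5)(W) — all W, so L
(3,5): →(1,5)(W), (0,5)(W), (3,0)(W), (2,4)(W) — all W, so L
(4,1): →(2,1)(W), (1,1)(W), (3,0)(W) — all W, so L
(4,2): →(2,2)(W), (1,2)(W), (3,1)(W) — all W, so L
(4,3): →(2,3)(W), (1,3)(W), (3,2)(W) — all W, so L
(4,4): →(2,4)(W), (1,4)(W), (3,3)(W) — all W, so L
(5,0): →(3,0)(W), (2,0)(W) — all W, so L
(5,1): →(3,1)(W), (2,1)(W), (4,0)(W) — all W, so L
(6,0): →(4,0)(W), (3,0)(W) — all W, so L
(6,6): →(4,6)(W), (3,6)(W), (6,1)(W), (5,5)(W) — all W, so L
(7,5): →(5,5)(W), (4,5)(W), (7,0)(W), (6,4)(W) — all W, so L
(7,6): →(5,6)(W), (4,6)(W), (7,1)(W), (6,5)(W) — all W, so L
Every other cell has at least one move into one of the L cells above, so it is W.
(0,6): the move to (0,1) reaches an L cell, so W
(7,2): the move to (4,2) reaches an L cell, so W
(3,5): one of the L cells justified above, so L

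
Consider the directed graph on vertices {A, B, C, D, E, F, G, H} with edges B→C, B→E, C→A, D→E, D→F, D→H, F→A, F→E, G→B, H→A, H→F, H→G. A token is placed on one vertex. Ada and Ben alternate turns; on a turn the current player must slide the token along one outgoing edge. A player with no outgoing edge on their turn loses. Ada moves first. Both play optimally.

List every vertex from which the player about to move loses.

A, E, G

Classify positions by backward induction: terminal positions (no move available) are L. From any other position, the mover wins iff some move reaches an L.
Every edge goes from a vertex to one that appears earlier in the order A, E, C, B, G, F, H, D, so processing vertices in that order labels each vertex after all of its successors.
A: no outgoing edge → L
E: no outgoing edge → L
C: can move to A, which is L ⇒ W
B: can move to E, which is L ⇒ W
G: the only move is to B(W), a W ⇒ L
F: can move to E, which is L ⇒ W
H: can move to G, which is L ⇒ W
D: can move to E, which is L ⇒ W
Reading off the rows marked L gives the requested list; there are 3 such vertices.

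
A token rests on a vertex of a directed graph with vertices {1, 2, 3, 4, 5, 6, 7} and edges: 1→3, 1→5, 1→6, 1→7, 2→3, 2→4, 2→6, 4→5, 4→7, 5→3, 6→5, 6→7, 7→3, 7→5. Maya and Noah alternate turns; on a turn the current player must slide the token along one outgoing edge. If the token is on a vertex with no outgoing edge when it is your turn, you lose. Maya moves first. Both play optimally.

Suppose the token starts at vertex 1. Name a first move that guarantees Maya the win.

Move to 6.

Build the W/L table. Terminal = L. A non-terminal position is W if it has a move to some L; otherwise it is L.
Every edge goes from a vertex to one that appears earlier in the order 3, 5, 7, 4, 6, 2, 1, so processing vertices in that order labels each vertex after all of its successors.
3: no outgoing edge → L
5: can move to 3, which is L ⇒ W
7: can move to 3, which is L ⇒ W
4: moves to 7(W), 5(W); every one is W ⇒ L
6: moves to 7(W), 5(W); every one is W ⇒ L
2: can move to 6, which is L ⇒ W
1: can move to 6, which is L ⇒ W
From 1, the L positions reachable in one move are: 6, 3. Any move reaching one of these is winning.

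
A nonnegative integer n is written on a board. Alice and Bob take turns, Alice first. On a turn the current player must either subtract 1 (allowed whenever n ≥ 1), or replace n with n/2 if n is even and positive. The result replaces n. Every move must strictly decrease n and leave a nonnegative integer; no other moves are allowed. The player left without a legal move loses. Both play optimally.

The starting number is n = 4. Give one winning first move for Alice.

Move to 2.

Compute win/loss labels from the base case upward. A position with no move is L. Any other position is W if it can reach an L in one move, else L.
n=0: no move → L
n=1: reaches L-position 0 → W
n=2: only reaches 1(W), which is W → L
n=3: reaches L-position 2 → W
n=4: reaches L-position 2 → W
From 4, the L positions reachable in one move are: 2.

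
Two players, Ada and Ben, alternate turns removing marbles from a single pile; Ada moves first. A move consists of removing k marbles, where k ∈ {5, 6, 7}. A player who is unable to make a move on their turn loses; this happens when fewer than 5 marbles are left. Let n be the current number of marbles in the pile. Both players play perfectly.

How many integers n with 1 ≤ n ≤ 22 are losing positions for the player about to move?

9

Work bottom-up. With no move the player to move loses. Otherwise the position is W if at least one move leads to an L position for the opponent, and L if every move leads to a W.
n=0: no move → L
n=1: no move → L
n=2: no move → L
n=3: no move → L
n=4: no move → L
n=5: →0(L), so W
n=6: →1(L), so W
n=7: →2(L), so W
n=8: →3(L), so W
n=9: →4(L), so W
n=10: →4(L), so W
n=11: →4(L), so W
n=12: →7(W), 6(W), 5(W) — all W, so L
n=13: →8(W), 7(W), 6(W) — all W, so L
n=14: →9(W), 8(W), 7(W) — all W, so L
n=15: →10(W), 9(W), 8(W) — all W, so L
n=16: →11(W), 10(W), 9(W) — all W, so L
n=17: →12(L), so W
n=18: →13(L), so W
n=19: →14(L), so W
n=20: →15(L), so W
n=21: →16(L), so W
n=22: →16(L), so W
L entries with 1 ≤ n ≤ 22 (n=0 is outside the asked range and is not counted): n = 1, 2, 3, 4, 12, 13, 14, 15, 16; that makes 9.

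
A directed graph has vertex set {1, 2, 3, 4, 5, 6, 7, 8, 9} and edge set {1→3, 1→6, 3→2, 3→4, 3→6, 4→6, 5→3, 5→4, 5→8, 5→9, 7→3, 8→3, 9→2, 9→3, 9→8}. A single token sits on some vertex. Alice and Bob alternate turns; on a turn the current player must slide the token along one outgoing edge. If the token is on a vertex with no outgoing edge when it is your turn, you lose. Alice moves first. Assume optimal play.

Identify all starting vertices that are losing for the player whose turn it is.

2, 6, 7, 8

Compute win/loss labels from the base case upward. A position with no move is L. Any other position is W if it can reach an L in one move, else L.
Every edge goes from a vertex to one that appears earlier in the order 2, 6, 4, 3, 8, 1, 7, 9, 5, so processing vertices in that order labels each vertex after all of its successors.
2: no outgoing edge → L
6: no outgoing edge → L
4: reaches L-position 6 → W
3: reaches L-position 6 → W
8: only reaches 3(W), which is W → L
1: reaches L-position 6 → W
7: only reaches 3(W), which is W → L
9: reaches L-position 8 → W
5: reaches L-position 8 → W
Reading off the rows marked L gives the requested list; there are 4 such vertices.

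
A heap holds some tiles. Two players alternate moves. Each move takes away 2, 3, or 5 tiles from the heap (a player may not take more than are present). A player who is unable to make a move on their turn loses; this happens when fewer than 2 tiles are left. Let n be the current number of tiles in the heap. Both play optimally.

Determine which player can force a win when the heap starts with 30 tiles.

The first player wins.

Build the W/L table. Terminal = L. A non-terminal position is W if it has a move to some L; otherwise it is L.
n=0: no move → L
n=1: no move → L
n=2: can move to 0, which is L ⇒ W
n=3: can move to 1, which is L ⇒ W
n=4: can move to 1, which is L ⇒ W
n=5: can move to 0, which is L ⇒ W
n=6: can move to 1, which is L ⇒ W
n=7: moves to 5(W), 4(W), 2(W); every one is W ⇒ L
n=8: moves to 6(W), 5(W), 3(W); every one is W ⇒ L
n=9: can move to 7, which is L ⇒ W
n=10: can move to 8, which is L ⇒ W
n=11: can move to 8, which is L ⇒ W
n=12: can move to 7, which is L ⇒ W
n=13: can move to 8, which is L ⇒ W
n=14: moves to 12(W), 11(W), 9(W); every one is W ⇒ L
n=15: moves to 13(W), 12(W), 10(W); every one is W ⇒ L
n=16: can move to 14, which is L ⇒ W
n=17: can move to 15, which is L ⇒ W
n=18: can move to 15, which is L ⇒ W
n=19: can move to 14, which is L ⇒ W
n=20: can move to 15, which is L ⇒ W
n=21: moves to 19(W), 18(W), 16(W); every one is W ⇒ L
n=22: moves to 20(W), 19(W), 17(W); every one is W ⇒ L
n=23: can move to 21, which is L ⇒ W
n=24: can move to 22, which is L ⇒ W
n=25: can move to 22, which is L ⇒ W
n=26: can move to 21, which is L ⇒ W
n=27: can move to 22, which is L ⇒ W
n=28: moves to 26(W), 25(W), 23(W); every one is W ⇒ L
n=29: moves to 27(W), 26(W), 24(W); every one is W ⇒ L
n=30: can move to 28, which is L ⇒ W
The starting position 30 is W: the player to move should remove 2, leaving 28, handing over an L position.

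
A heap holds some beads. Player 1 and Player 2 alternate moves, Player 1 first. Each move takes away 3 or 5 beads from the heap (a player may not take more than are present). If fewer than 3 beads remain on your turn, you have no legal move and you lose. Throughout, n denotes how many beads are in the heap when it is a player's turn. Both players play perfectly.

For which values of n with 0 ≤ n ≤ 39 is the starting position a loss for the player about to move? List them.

0, 1, 2, 8, 9, 10, 16, 17, 18, 24, 25, 26, 32, 33, 34

Build the W/L table. Terminal = L. A non-terminal position is W if it has a move to some L; otherwise it is L.
n=0: no move → L
n=1: no move → L
n=2: no move → L
n=3: W (go to 0, an L position)
n=4: W (go to 1, an L position)
n=5: W (go to 2, an L position)
n=6: W (go to 1, an L position)
n=7: W (go to 2, an L position)
n=8: L (options 5(W), 3(W) are all W)
n=9: L (options 6(W), 4(W) are all W)
n=10: L (options 7(W), 5(W) are all W)
n=11: W (go to 8, an L position)
n=12: W (go to 9, an L position)
n=13: W (go to 10, an L position)
n=14: W (go to 9, an L position)
n=15: W (go to 10, an L position)
n=16: L (options 13(W), 11(W) are all W)
n=17: L (options 14(W), 12(W) are all W)
n=18: L (options 15(W), 13(W) are all W)
n=19: W (go to 16, an L position)
n=20: W (go to 17, an L position)
n=21: W (go to 18, an L position)
n=22: W (go to 17, an L position)
n=23: W (go to 18, an L position)
n=24: L (options 21(W), 19(W) are all W)
n=25: L (options 22(W), 20(W) are all W)
n=26: L (options 23(W), 21(W) are all W)
n=27: W (go to 24, an L position)
n=28: W (go to 25, an L position)
n=29: W (go to 26, an L position)
n=30: W (go to 25, an L position)
n=31: W (go to 26, an L position)
n=32: L (options 29(W), 27(W) are all W)
n=33: L (options 30(W), 28(W) are all W)
n=34: L (options 31(W), 29(W) are all W)
n=35: W (go to 32, an L position)
n=36: W (go to 33, an L position)
n=37: W (go to 34, an L position)
n=38: W (go to 33, an L position)
n=39: W (go to 34, an L position)
Reading off the rows marked L gives the requested list; there are 15 such values of n.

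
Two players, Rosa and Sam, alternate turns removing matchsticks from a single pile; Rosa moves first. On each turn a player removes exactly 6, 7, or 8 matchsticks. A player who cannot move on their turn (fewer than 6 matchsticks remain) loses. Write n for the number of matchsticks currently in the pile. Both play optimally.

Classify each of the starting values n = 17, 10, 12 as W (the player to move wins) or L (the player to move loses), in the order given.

17: L, 10: W, 12: W

Build the W/L table. Terminal = L. A non-terminal position is W if it has a move to some L; otherwise it is L.
n=0: no move → L
n=1: no move → L
n=2: no move → L
n=3: no move → L
n=4: no move → L
n=5: no move → L
n=6: can move to 0, which is L ⇒ W
n=7: can move to 1, which is L ⇒ W
n=8: can move to 2, which is L ⇒ W
n=9: can move to 3, which is L ⇒ W
n=10: can move to 4, which is L ⇒ W
n=11: can move to 5, which is L ⇒ W
n=12: can move to 5, which is L ⇒ W
n=13: can move to 5, which is L ⇒ W
n=14: moves to 8(W), 7(W), 6(W); every one is W ⇒ L
n=15: moves to 9(W), 8(W), 7(W); every one is W ⇒ L
n=16: moves to 10(W), 9(W), 8(W); every one is W ⇒ L
n=17: moves to 11(W), 10(W), 9(W); every one is W ⇒ L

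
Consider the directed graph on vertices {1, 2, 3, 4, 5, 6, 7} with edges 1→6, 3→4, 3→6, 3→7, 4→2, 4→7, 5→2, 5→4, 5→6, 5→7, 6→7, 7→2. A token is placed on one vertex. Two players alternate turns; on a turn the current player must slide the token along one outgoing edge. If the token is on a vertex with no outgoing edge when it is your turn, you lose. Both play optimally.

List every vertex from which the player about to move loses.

2, 6

Work bottom-up. With no move the player to move loses. Otherwise the position is W if at least one move leads to an L position for the opponent, and L if every move leads to a W.
Every edge goes from a vertex to one that appears earlier in the order 2, 7, 6, 4, 5, 3, 1, so processing vertices in that order labels each vertex after all of its successors.
2: no outgoing edge → L
7: reaches L-position 2 → W
6: only reaches 7(W), which is W → L
4: reaches L-position 2 → W
5: reaches L-position 6 → W
3: reaches L-position 6 → W
1: reaches L-position 6 → W
The losing starting vertices are exactly the entries labelled L in this table (2 of them).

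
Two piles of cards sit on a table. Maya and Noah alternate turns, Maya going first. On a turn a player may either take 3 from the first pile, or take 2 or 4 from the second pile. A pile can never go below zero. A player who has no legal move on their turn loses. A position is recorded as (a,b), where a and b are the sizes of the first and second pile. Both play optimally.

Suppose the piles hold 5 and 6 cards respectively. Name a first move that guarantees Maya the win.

Build the W/L table. Terminal = L. A non-terminal position is W if it has a move to some L; otherwise it is L.
No move ever increases a pile, so every position that can arise here has a ≤ 5 and b ≤ 6; it is enough to label the cells with 0 ≤ a ≤ 5 and 0 ≤ b ≤ 6.
Every move lowers a or b (never raises either), so fill the grid row by row in increasing a, and left to right within a row: each cell's successors are then already labelled.
      b=0  b=1  b=2  b=3  b=4  b=5  b=6
a=0:    L    L    W    W    W    W    L
a=1:    L    L    W    W    W    W    L
a=2:    L    L    W    W    W    W    L
a=3:    W    W    L    L    W    W    W
a=4:    W    W    L    L    W    W    W
a=5:    W    W    L    L    W    W    W
Cells with no legal move (terminal, hence L): (0,0), (0,1), (1,0), (1,1), (2,0), (2,1).
The remaining L cells, each justified by listing all of its moves:
(0,6): →(0,4)(W), (0,2)(W) — all W, so L
(1,6): →(1,4)(W), (1,2)(W) — all W, so L
(2,6): →(2,4)(W), (2,2)(W) — all W, so L
(3,2): →(0,2)(W), (3,0)(W) — all W, so L
(3,3): →(0,3)(W), (3,1)(W) — all W, so L
(4,2): →(1,2)(W), (4,0)(W) — all W, so L
(4,3): →(1,3)(W), (4,1)(W) — all W, so L
(5,2): →(2,2)(W), (5,0)(W) — all W, so L
(5,3): →(2,3)(W), (5,1)(W) — all W, so L
Every other cell has at least one move into one of the L cells above, so it is W.
From (5,6), the L positions reachable in one move are: (2,6), (5,2). Any move reaching one of these is winning.

Move to (2,6).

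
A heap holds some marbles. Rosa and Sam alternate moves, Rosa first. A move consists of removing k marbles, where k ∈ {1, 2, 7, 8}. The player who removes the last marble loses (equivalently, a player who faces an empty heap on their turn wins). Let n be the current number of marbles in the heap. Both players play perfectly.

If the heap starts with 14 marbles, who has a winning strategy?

Label each position W (a win for the player to move) or L (a loss). A position with no legal move is W; any other position is W exactly when some move reaches an L, and L when every move reaches a W.
n=0: no move; the opponent has just taken the last marble and therefore loses → W
n=1: only reaches 0(W), which is W → L
n=2: reaches L-position 1 → W
n=3: reaches L-position 1 → W
n=4: only reaches 3(W), 2(W), all W → L
n=5: reaches L-position 4 → W
n=6: reaches L-position 4 → W
n=7: only reaches 6(W), 5(W), 0(W), all W → L
n=8: reaches L-position 7 → W
n=9: reaches L-position 7 → W
n=10: only reaches 9(W), 8(W), 3(W), 2(W), all W → L
n=11: reaches L-position 10 → W
n=12: reaches L-position 10 → W
n=13: only reaches 12(W), 11(W), 6(W), 5(W), all W → L
n=14: reaches L-position 13 → W
The starting position 14 is W: Rosa should remove 1, leaving 13, handing over an L position.

Rosa wins.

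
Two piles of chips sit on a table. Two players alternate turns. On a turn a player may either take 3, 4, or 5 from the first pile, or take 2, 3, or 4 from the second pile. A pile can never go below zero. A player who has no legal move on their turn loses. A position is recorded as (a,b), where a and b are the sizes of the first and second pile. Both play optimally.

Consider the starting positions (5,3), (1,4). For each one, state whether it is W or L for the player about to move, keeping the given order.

Positions with no move are L. A position that does have a move is losing for the player to move precisely when every available move leads to a winning position for the opponent. Fill in the labels:
No move ever increases a pile, so every position that can arise here has a ≤ 5 and b ≤ 4; it is enough to label the cells with 0 ≤ a ≤ 5 and 0 ≤ b ≤ 4.
Every move lowers a or b (never raises either), so fill the grid row by row in increasing a, and left to right within a row: each cell's successors are then already labelled.
      b=0  b=1  b=2  b=3  b=4
a=0:    L    L    W    W    W
a=1:    L    L    W    W    W
a=2:    L    L    W    W    W
a=3:    W    W    L    L    W
a=4:    W    W    L    L    W
a=5:    W    W    L    L    W
Cells with no legal move (terminal, hence L): (0,0), (0,1), (1,0), (1,1), (2,0), (2,1).
The remaining L cells, each justified by listing all of its moves:
(3,2): →(0,2)(W), (3,0)(W) — all W, so L
(3,3): →(0,3)(W), (3,1)(W), (3,0)(W) — all W, so L
(4,2): →(1,2)(W), (0,2)(W), (4,0)(W) — all W, so L
(4,3): →(1,3)(W), (0,3)(W), (4,1)(W), (4,0)(W) — all W, so L
(5,2): →(2,2)(W), (1,2)(W), (0,2)(W), (5,0)(W) — all W, so L
(5,3): →(2,3)(W), (1,3)(W), (0,3)(W), (5,1)(W), (5,0)(W) — all W, so L
Every other cell has at least one move into one of the L cells above, so it is W.
(5,3): one of the L cells justified above, so L
(1,4): the move to (1,1) reaches an L cell, so W

(5,3): L, (1,4): W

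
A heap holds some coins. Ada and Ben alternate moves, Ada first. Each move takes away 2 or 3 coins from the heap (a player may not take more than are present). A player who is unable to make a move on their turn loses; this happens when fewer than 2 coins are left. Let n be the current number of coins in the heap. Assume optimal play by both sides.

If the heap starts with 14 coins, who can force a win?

Compute win/loss labels from the base case upward. A position with no move is L. Any other position is W if it can reach an L in one move, else L.
n=0: no move → L
n=1: no move → L
n=2: reaches L-position 0 → W
n=3: reaches L-position 1 → W
n=4: reaches L-position 1 → W
n=5: only reaches 3(W), 2(W), all W → L
n=6: only reaches 4(W), 3(W), all W → L
n=7: reaches L-position 5 → W
n=8: reaches L-position 6 → W
n=9: reaches L-position 6 → W
n=10: only reaches 8(W), 7(W), all W → L
n=11: only reaches 9(W), 8(W), all W → L
n=12: reaches L-position 10 → W
n=13: reaches L-position 11 → W
n=14: reaches L-position 11 → W
The starting position 14 is W: Ada should remove 3, leaving 11, handing over an L position.

Ada wins.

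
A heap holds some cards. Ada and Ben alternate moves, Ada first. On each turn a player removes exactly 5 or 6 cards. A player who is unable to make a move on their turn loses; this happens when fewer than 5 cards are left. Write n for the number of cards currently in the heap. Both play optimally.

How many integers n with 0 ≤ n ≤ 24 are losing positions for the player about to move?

Positions with no move are L. A position that does have a move is losing for the player to move precisely when every available move leads to a winning position for the opponent. Fill in the labels:
n=0: no move → L
n=1: no move → L
n=2: no move → L
n=3: no move → L
n=4: no move → L
n=5: →0(L), so W
n=6: →1(L), so W
n=7: →2(L), so W
n=8: →3(L), so W
n=9: →4(L), so W
n=10: →4(L), so W
n=11: →6(W), 5(W) — all W, so L
n=12: →7(W), 6(W) — all W, so L
n=13: →8(W), 7(W) — all W, so L
n=14: →9(W), 8(W) — all W, so L
n=15: →10(W), 9(W) — all W, so L
n=16: →11(L), so W
n=17: →12(L), so W
n=18: →13(L), so W
n=19: →14(L), so W
n=20: →15(L), so W
n=21: →15(L), so W
n=22: →17(W), 16(W) — all W, so L
n=23: →18(W), 17(W) — all W, so L
n=24: →19(W), 18(W) — all W, so L
L entries with 0 ≤ n ≤ 24: n = 0, 1, 2, 3, 4, 11, 12, 13, 14, 15, 22, 23, 24; that makes 13.

13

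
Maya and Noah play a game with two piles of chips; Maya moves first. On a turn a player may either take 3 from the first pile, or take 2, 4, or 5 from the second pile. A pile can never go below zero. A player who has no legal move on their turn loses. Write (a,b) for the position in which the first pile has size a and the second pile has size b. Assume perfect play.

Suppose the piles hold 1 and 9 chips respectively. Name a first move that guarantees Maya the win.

Move to (1,7).

Positions with no move are L. A position that does have a move is losing for the player to move precisely when every available move leads to a winning position for the opponent. Fill in the labels:
No move ever increases a pile, so every position that can arise here has a ≤ 1 and b ≤ 9; it is enough to label the cells with 0 ≤ a ≤ 1 and 0 ≤ b ≤ 9.
Every move lowers a or b (never raises either), so fill the grid row by row in increasing a, and left to right within a row: each cell's successors are then already labelled.
      b=0  b=1  b=2  b=3  b=4  b=5  b=6  b=7  b=8  b=9
a=0:    L    L    W    W    W    W    W    L    L    W
a=1:    L    L    W    W    W    W    W    L    L    W
Cells with no legal move (terminal, hence L): (0,0), (0,1), (1,0), (1,1).
The remaining L cells, each justified by listing all of its moves:
(0,7): L (options (0,5)(W), (0,3)(W), (0,2)(W) are all W)
(0,8): L (options (0,6)(W), (0,4)(W), (0,3)(W) are all W)
(1,7): L (options (1,5)(W), (1,3)(W), (1,2)(W) are all W)
(1,8): L (options (1,6)(W), (1,4)(W), (1,3)(W) are all W)
Every other cell has at least one move into one of the L cells above, so it is W.
From (1,9), the L positions reachable in one move are: (1,7).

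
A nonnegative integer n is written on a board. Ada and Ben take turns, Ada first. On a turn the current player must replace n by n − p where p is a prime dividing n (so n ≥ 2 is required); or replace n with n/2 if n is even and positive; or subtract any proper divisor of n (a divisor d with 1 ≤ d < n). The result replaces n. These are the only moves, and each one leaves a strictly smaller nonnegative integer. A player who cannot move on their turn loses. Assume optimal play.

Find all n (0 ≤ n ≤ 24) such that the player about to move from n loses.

Compute win/loss labels from the base case upward. A position with no move is L. Any other position is W if it can reach an L in one move, else L.
n=0: no move → L
n=1: no move → L
n=2: W (go to 0, an L position)
n=3: W (go to 0, an L position)
n=4: L (options 2(W), 3(W) are all W)
n=5: W (go to 0, an L position)
n=6: W (go to 4, an L position)
n=7: W (go to 0, an L position)
n=8: W (go to 4, an L position)
n=9: L (options 6(W), 8(W) are all W)
n=10: W (go to 9, an L position)
n=11: W (go to 0, an L position)
n=12: W (go to 9, an L position)
n=13: W (go to 0, an L position)
n=14: L (options 7(W), 12(W), 13(W) are all W)
n=15: W (go to 14, an L position)
n=16: W (go to 14, an L position)
n=17: W (go to 0, an L position)
n=18: W (go to 9, an L position)
n=19: W (go to 0, an L position)
n=20: L (options 10(W), 15(W), 16(W), 18(W), 19(W) are all W)
n=21: W (go to 14, an L position)
n=22: W (go to 20, an L position)
n=23: W (go to 0, an L position)
n=24: W (go to 20, an L position)
Reading off the rows marked L gives the requested list; there are 6 such values of n.

0, 1, 4, 9, 14, 20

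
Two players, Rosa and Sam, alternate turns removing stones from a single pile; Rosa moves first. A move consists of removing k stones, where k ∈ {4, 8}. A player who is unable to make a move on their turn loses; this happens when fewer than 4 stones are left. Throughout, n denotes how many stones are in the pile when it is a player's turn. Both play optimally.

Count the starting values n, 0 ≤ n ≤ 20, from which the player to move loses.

Build the W/L table. Terminal = L. A non-terminal position is W if it has a move to some L; otherwise it is L.
n=0: no move → L
n=1: no move → L
n=2: no move → L
n=3: no move → L
n=4: W (go to 0, an L position)
n=5: W (go to 1, an L position)
n=6: W (go to 2, an L position)
n=7: W (go to 3, an L position)
n=8: W (go to 0, an L position)
n=9: W (go to 1, an L position)
n=10: W (go to 2, an L position)
n=11: W (go to 3, an L position)
n=12: L (options 8(W), 4(W) are all W)
n=13: L (options 9(W), 5(W) are all W)
n=14: L (options 10(W), 6(W) are all W)
n=15: L (options 11(W), 7(W) are all W)
n=16: W (go to 12, an L position)
n=17: W (go to 13, an L position)
n=18: W (go to 14, an L position)
n=19: W (go to 15, an L position)
n=20: W (go to 12, an L position)
L entries with 0 ≤ n ≤ 20: n = 0, 1, 2, 3, 12, 13, 14, 15; that makes 8.

8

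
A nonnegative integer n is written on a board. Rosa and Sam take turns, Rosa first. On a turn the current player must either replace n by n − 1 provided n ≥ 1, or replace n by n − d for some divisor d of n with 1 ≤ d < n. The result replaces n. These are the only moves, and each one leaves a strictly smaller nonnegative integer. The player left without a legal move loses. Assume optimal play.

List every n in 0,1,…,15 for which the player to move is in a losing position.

Positions with no move are L. A position that does have a move is losing for the player to move precisely when every available move leads to a winning position for the opponent. Fill in the labels:
n=0: no move → L
n=1: can move to 0, which is L ⇒ W
n=2: the only move is to 1(W), a W ⇒ L
n=3: can move to 2, which is L ⇒ W
n=4: can move to 2, which is L ⇒ W
n=5: the only move is to 4(W), a W ⇒ L
n=6: can move to 5, which is L ⇒ W
n=7: the only move is to 6(W), a W ⇒ L
n=8: can move to 7, which is L ⇒ W
n=9: moves to 6(W), 8(W); every one is W ⇒ L
n=10: can move to 5, which is L ⇒ W
n=11: the only move is to 10(W), a W ⇒ L
n=12: can move to 9, which is L ⇒ W
n=13: the only move is to 12(W), a W ⇒ L
n=14: can move to 7, which is L ⇒ W
n=15: moves to 10(W), 12(W), 14(W); every one is W ⇒ L
Reading off the rows marked L gives the requested list; there are 8 such values of n.

0, 2, 5, 7, 9, 11, 13, 15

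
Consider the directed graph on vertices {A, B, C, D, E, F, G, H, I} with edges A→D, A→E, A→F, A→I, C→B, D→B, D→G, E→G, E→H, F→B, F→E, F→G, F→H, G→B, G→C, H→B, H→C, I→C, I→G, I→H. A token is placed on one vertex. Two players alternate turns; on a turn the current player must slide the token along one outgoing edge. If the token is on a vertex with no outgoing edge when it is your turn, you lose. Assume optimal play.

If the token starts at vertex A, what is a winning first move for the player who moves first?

Move to I.

Compute win/loss labels from the base case upward. A position with no move is L. Any other position is W if it can reach an L in one move, else L.
Every edge goes from a vertex to one that appears earlier in the order B, C, H, G, D, E, F, I, A, so processing vertices in that order labels each vertex after all of its successors.
B: no outgoing edge → L
C: →B(L), so W
H: →B(L), so W
G: →B(L), so W
D: →B(L), so W
E: →G(W), H(W) — all W, so L
F: →E(L), so W
I: →G(W), H(W), C(W) — all W, so L
A: →I(L), so W
From A, the L positions reachable in one move are: I, E. Any move reaching one of these is winning.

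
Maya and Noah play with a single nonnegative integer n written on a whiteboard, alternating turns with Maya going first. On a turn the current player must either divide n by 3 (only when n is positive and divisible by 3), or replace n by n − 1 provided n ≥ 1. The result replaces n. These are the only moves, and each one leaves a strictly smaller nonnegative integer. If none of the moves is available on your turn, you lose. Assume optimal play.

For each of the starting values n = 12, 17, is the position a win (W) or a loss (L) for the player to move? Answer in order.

Use the standard recursion: the mover loses at a terminal position; elsewhere, the mover wins exactly when some move hands the opponent an L position.
n=0: no move → L
n=1: reaches L-position 0 → W
n=2: only reaches 1(W), which is W → L
n=3: reaches L-position 2 → W
n=4: only reaches 3(W), which is W → L
n=5: reaches L-position 4 → W
n=6: reaches L-position 2 → W
n=7: only reaches 6(W), which is W → L
n=8: reaches L-position 7 → W
n=9: only reaches 3(W), 8(W), all W → L
n=10: reaches L-position 9 → W
n=11: only reaches 10(W), which is W → L
n=12: reaches L-position 4 → W
n=13: only reaches 12(W), which is W → L
n=14: reaches L-position 13 → W
n=15: only reaches 5(W), 14(W), all W → L
n=16: reaches L-position 15 → W
n=17: only reaches 16(W), which is W → L

12: W, 17: L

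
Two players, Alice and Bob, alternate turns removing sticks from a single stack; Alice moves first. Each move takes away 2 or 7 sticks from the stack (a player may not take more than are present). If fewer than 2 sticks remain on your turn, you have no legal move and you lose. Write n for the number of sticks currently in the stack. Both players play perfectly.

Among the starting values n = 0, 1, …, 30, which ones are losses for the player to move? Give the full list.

0, 1, 4, 5, 9, 10, 13, 14, 18, 19, 22, 23, 27, 28

Label each position W (a win for the player to move) or L (a loss). A position with no legal move is L; any other position is W exactly when some move reaches an L, and L when every move reaches a W.
n=0: no move → L
n=1: no move → L
n=2: →0(L), so W
n=3: →1(L), so W
n=4: →2(W) only, which is W, so L
n=5: →3(W) only, which is W, so L
n=6: →4(L), so W
n=7: →5(L), so W
n=8: →1(L), so W
n=9: →7(W), 2(W) — all W, so L
n=10: →8(W), 3(W) — all W, so L
n=11: →9(L), so W
n=12: →10(L), so W
n=13: →11(W), 6(W) — all W, so L
n=14: →12(W), 7(W) — all W, so L
n=15: →13(L), so W
n=16: →14(L), so W
n=17: →10(L), so W
n=18: →16(W), 11(W) — all W, so L
n=19: →17(W), 12(W) — all W, so L
n=20: →18(L), so W
n=21: →19(L), so W
n=22: →20(W), 15(W) — all W, so L
n=23: →21(W), 16(W) — all W, so L
n=24: →22(L), so W
n=25: →23(L), so W
n=26: →19(L), so W
n=27: →25(W), 20(W) — all W, so L
n=28: →26(W), 21(W) — all W, so L
n=29: →27(L), so W
n=30: →28(L), so W
The losing starting values of n are exactly the entries labelled L in this table (14 of them).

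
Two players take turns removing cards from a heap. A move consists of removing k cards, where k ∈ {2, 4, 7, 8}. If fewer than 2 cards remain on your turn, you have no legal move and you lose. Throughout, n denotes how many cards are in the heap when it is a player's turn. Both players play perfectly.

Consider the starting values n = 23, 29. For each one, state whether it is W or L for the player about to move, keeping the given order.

23: L, 29: W

Label each position W (a win for the player to move) or L (a loss). A position with no legal move is L; any other position is W exactly when some move reaches an L, and L when every move reaches a W.
n=0: no move → L
n=1: no move → L
n=2: →0(L), so W
n=3: →1(L), so W
n=4: →0(L), so W
n=5: →1(L), so W
n=6: →4(W), 2(W) — all W, so L
n=7: →0(L), so W
n=8: →6(L), so W
n=9: →1(L), so W
n=10: →6(L), so W
n=11: →9(W), 7(W), 4(W), 3(W) — all W, so L
n=12: →10(W), 8(W), 5(W), 4(W) — all W, so L
n=13: →11(L), so W
n=14: →12(L), so W
n=15: →11(L), so W
n=16: →12(L), so W
n=17: →15(W), 13(W), 10(W), 9(W) — all W, so L
n=18: →11(L), so W
n=19: →17(L), so W
n=20: →12(L), so W
n=21: →17(L), so W
n=22: →20(W), 18(W), 15(W), 14(W) — all W, so L
n=23: →21(W), 19(W), 16(W), 15(W) — all W, so L
n=24: →22(L), so W
n=25: →23(L), so W
n=26: →22(L), so W
n=27: →23(L), so W
n=28: →26(W), 24(W), 21(W), 20(W) — all W, so L
n=29: →22(L), so W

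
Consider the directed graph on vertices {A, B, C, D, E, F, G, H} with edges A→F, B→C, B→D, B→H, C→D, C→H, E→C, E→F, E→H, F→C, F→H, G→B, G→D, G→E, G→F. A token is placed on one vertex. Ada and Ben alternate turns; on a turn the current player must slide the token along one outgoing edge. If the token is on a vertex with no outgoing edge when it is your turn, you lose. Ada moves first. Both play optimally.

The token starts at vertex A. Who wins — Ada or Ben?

Compute win/loss labels from the base case upward. A position with no move is L. Any other position is W if it can reach an L in one move, else L.
Every edge goes from a vertex to one that appears earlier in the order D, H, C, F, B, E, A, G, so processing vertices in that order labels each vertex after all of its successors.
D: no outgoing edge → L
H: no outgoing edge → L
C: reaches L-position H → W
F: reaches L-position H → W
B: reaches L-position H → W
E: reaches L-position H → W
A: only reaches F(W), which is W → L
G: reaches L-position D → W
Every move from A reaches a W position, so the mover loses.

Ben wins.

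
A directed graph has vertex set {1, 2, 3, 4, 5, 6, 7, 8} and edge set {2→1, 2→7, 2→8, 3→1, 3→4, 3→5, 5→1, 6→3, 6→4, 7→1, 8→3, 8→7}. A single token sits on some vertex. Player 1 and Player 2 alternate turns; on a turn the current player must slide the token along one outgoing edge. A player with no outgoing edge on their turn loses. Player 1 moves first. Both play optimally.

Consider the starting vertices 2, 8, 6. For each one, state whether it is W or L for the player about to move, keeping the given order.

Build the W/L table. Terminal = L. A non-terminal position is W if it has a move to some L; otherwise it is L.
Every edge goes from a vertex to one that appears earlier in the order 1, 4, 5, 3, 7, 6, 8, 2, so processing vertices in that order labels each vertex after all of its successors.
1: no outgoing edge → L
4: no outgoing edge → L
5: W (go to 1, an L position)
3: W (go to 4, an L position)
7: W (go to 1, an L position)
6: W (go to 4, an L position)
8: L (options 7(W), 3(W) are all W)
2: W (go to 8, an L position)

2: W, 8: L, 6: W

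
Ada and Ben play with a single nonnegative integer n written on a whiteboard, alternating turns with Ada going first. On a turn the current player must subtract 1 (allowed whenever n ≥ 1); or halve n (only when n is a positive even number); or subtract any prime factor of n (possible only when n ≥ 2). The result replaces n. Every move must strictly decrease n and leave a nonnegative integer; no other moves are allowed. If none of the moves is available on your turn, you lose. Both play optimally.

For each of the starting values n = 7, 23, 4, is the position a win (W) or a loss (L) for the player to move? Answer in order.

Compute win/loss labels from the base case upward. A position with no move is L. Any other position is W if it can reach an L in one move, else L.
n=0: no move → L
n=1: →0(L), so W
n=2: →0(L), so W
n=3: →0(L), so W
n=4: →2(W), 3(W) — all W, so L
n=5: →0(L), so W
n=6: →4(L), so W
n=7: →0(L), so W
n=8: →4(L), so W
n=9: →6(W), 8(W) — all W, so L
n=10: →9(L), so W
n=11: →0(L), so W
n=12: →9(L), so W
n=13: →0(L), so W
n=14: →7(W), 12(W), 13(W) — all W, so L
n=15: →14(L), so W
n=16: →14(L), so W
n=17: →0(L), so W
n=18: →9(L), so W
n=19: →0(L), so W
n=20: →10(W), 15(W), 18(W), 19(W) — all W, so L
n=21: →14(L), so W
n=22: →20(L), so W
n=23: →0(L), so W

7: W, 23: W, 4: L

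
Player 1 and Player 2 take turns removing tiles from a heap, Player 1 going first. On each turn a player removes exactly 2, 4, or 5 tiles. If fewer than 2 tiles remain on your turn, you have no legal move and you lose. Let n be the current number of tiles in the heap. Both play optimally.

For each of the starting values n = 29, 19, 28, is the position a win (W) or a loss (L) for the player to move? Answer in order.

29: L, 19: W, 28: L

Compute win/loss labels from the base case upward. A position with no move is L. Any other position is W if it can reach an L in one move, else L.
n=0: no move → L
n=1: no move → L
n=2: W (go to 0, an L position)
n=3: W (go to 1, an L position)
n=4: W (go to 0, an L position)
n=5: W (go to 1, an L position)
n=6: W (go to 1, an L position)
n=7: L (options 5(W), 3(W), 2(W) are all W)
n=8: L (options 6(W), 4(W), 3(W) are all W)
n=9: W (go to 7, an L position)
n=10: W (go to 8, an L position)
n=11: W (go to 7, an L position)
n=12: W (go to 8, an L position)
n=13: W (go to 8, an L position)
n=14: L (options 12(W), 10(W), 9(W) are all W)
n=15: L (options 13(W), 11(W), 10(W) are all W)
n=16: W (go to 14, an L position)
n=17: W (go to 15, an L position)
n=18: W (go to 14, an L position)
n=19: W (go to 15, an L position)
n=20: W (go to 15, an L position)
n=21: L (options 19(W), 17(W), 16(W) are all W)
n=22: L (options 20(W), 18(W), 17(W) are all W)
n=23: W (go to 21, an L position)
n=24: W (go to 22, an L position)
n=25: W (go to 21, an L position)
n=26: W (go to 22, an L position)
n=27: W (go to 22, an L position)
n=28: L (options 26(W), 24(W), 23(W) are all W)
n=29: L (options 27(W), 25(W), 24(W) are all W)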